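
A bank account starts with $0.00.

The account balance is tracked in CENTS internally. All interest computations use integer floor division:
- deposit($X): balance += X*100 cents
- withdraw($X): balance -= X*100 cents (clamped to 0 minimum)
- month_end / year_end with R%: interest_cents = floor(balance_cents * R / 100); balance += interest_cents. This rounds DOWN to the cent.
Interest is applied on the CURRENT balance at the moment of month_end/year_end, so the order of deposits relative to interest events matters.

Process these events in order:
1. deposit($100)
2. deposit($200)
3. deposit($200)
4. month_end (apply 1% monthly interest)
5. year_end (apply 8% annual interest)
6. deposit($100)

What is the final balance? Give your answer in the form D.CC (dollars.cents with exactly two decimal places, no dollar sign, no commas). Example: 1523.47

Answer: 645.40

Derivation:
After 1 (deposit($100)): balance=$100.00 total_interest=$0.00
After 2 (deposit($200)): balance=$300.00 total_interest=$0.00
After 3 (deposit($200)): balance=$500.00 total_interest=$0.00
After 4 (month_end (apply 1% monthly interest)): balance=$505.00 total_interest=$5.00
After 5 (year_end (apply 8% annual interest)): balance=$545.40 total_interest=$45.40
After 6 (deposit($100)): balance=$645.40 total_interest=$45.40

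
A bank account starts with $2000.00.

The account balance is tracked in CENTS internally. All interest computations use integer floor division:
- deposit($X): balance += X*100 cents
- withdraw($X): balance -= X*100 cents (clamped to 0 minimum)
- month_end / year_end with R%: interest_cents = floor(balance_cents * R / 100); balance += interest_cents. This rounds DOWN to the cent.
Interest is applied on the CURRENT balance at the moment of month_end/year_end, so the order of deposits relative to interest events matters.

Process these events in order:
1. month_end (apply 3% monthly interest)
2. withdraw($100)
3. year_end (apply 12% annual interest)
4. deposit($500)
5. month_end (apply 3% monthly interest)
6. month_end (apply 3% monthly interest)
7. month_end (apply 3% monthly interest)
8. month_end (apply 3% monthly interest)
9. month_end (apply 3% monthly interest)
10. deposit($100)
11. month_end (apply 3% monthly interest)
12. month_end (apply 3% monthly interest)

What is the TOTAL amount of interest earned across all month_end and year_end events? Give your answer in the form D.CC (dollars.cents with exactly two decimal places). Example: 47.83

Answer: 920.81

Derivation:
After 1 (month_end (apply 3% monthly interest)): balance=$2060.00 total_interest=$60.00
After 2 (withdraw($100)): balance=$1960.00 total_interest=$60.00
After 3 (year_end (apply 12% annual interest)): balance=$2195.20 total_interest=$295.20
After 4 (deposit($500)): balance=$2695.20 total_interest=$295.20
After 5 (month_end (apply 3% monthly interest)): balance=$2776.05 total_interest=$376.05
After 6 (month_end (apply 3% monthly interest)): balance=$2859.33 total_interest=$459.33
After 7 (month_end (apply 3% monthly interest)): balance=$2945.10 total_interest=$545.10
After 8 (month_end (apply 3% monthly interest)): balance=$3033.45 total_interest=$633.45
After 9 (month_end (apply 3% monthly interest)): balance=$3124.45 total_interest=$724.45
After 10 (deposit($100)): balance=$3224.45 total_interest=$724.45
After 11 (month_end (apply 3% monthly interest)): balance=$3321.18 total_interest=$821.18
After 12 (month_end (apply 3% monthly interest)): balance=$3420.81 total_interest=$920.81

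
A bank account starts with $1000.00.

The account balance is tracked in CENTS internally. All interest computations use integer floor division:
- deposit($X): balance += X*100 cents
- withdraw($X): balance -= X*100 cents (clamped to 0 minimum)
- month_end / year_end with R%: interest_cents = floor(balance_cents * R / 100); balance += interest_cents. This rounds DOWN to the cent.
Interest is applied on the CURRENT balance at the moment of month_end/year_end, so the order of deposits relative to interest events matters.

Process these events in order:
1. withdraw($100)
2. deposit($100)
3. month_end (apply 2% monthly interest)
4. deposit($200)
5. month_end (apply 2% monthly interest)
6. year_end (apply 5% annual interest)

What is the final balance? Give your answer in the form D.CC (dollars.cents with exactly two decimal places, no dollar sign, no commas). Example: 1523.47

After 1 (withdraw($100)): balance=$900.00 total_interest=$0.00
After 2 (deposit($100)): balance=$1000.00 total_interest=$0.00
After 3 (month_end (apply 2% monthly interest)): balance=$1020.00 total_interest=$20.00
After 4 (deposit($200)): balance=$1220.00 total_interest=$20.00
After 5 (month_end (apply 2% monthly interest)): balance=$1244.40 total_interest=$44.40
After 6 (year_end (apply 5% annual interest)): balance=$1306.62 total_interest=$106.62

Answer: 1306.62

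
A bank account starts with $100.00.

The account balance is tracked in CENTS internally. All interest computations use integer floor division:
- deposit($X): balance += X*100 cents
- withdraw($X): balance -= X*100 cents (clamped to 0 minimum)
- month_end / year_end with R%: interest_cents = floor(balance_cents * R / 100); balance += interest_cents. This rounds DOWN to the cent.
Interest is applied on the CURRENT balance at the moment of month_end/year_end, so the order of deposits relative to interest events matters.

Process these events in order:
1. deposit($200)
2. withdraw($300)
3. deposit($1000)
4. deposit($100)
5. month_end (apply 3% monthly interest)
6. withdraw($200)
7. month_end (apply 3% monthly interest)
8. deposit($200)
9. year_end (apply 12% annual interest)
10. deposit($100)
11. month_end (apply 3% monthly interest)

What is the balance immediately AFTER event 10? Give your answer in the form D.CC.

After 1 (deposit($200)): balance=$300.00 total_interest=$0.00
After 2 (withdraw($300)): balance=$0.00 total_interest=$0.00
After 3 (deposit($1000)): balance=$1000.00 total_interest=$0.00
After 4 (deposit($100)): balance=$1100.00 total_interest=$0.00
After 5 (month_end (apply 3% monthly interest)): balance=$1133.00 total_interest=$33.00
After 6 (withdraw($200)): balance=$933.00 total_interest=$33.00
After 7 (month_end (apply 3% monthly interest)): balance=$960.99 total_interest=$60.99
After 8 (deposit($200)): balance=$1160.99 total_interest=$60.99
After 9 (year_end (apply 12% annual interest)): balance=$1300.30 total_interest=$200.30
After 10 (deposit($100)): balance=$1400.30 total_interest=$200.30

Answer: 1400.30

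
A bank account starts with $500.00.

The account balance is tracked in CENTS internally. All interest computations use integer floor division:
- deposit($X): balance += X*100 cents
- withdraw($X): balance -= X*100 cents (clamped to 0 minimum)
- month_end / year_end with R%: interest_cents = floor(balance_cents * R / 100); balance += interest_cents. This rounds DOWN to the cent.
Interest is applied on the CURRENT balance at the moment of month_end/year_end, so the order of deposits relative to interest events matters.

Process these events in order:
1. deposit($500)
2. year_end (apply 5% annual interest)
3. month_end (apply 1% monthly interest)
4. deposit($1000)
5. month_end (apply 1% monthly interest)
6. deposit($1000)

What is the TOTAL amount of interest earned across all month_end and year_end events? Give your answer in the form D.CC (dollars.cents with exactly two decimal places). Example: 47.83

After 1 (deposit($500)): balance=$1000.00 total_interest=$0.00
After 2 (year_end (apply 5% annual interest)): balance=$1050.00 total_interest=$50.00
After 3 (month_end (apply 1% monthly interest)): balance=$1060.50 total_interest=$60.50
After 4 (deposit($1000)): balance=$2060.50 total_interest=$60.50
After 5 (month_end (apply 1% monthly interest)): balance=$2081.10 total_interest=$81.10
After 6 (deposit($1000)): balance=$3081.10 total_interest=$81.10

Answer: 81.10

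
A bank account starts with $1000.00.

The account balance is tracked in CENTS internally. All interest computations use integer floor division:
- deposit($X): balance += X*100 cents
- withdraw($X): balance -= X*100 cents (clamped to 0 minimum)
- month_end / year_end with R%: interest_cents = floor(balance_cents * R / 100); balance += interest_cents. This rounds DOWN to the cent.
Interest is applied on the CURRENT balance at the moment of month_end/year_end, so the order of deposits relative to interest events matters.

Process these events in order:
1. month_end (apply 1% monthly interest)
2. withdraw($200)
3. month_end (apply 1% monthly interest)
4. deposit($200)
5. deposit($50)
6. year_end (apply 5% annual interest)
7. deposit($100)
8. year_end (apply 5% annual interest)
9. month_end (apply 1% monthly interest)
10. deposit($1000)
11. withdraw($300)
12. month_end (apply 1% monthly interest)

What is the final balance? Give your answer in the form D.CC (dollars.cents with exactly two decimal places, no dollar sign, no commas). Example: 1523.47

After 1 (month_end (apply 1% monthly interest)): balance=$1010.00 total_interest=$10.00
After 2 (withdraw($200)): balance=$810.00 total_interest=$10.00
After 3 (month_end (apply 1% monthly interest)): balance=$818.10 total_interest=$18.10
After 4 (deposit($200)): balance=$1018.10 total_interest=$18.10
After 5 (deposit($50)): balance=$1068.10 total_interest=$18.10
After 6 (year_end (apply 5% annual interest)): balance=$1121.50 total_interest=$71.50
After 7 (deposit($100)): balance=$1221.50 total_interest=$71.50
After 8 (year_end (apply 5% annual interest)): balance=$1282.57 total_interest=$132.57
After 9 (month_end (apply 1% monthly interest)): balance=$1295.39 total_interest=$145.39
After 10 (deposit($1000)): balance=$2295.39 total_interest=$145.39
After 11 (withdraw($300)): balance=$1995.39 total_interest=$145.39
After 12 (month_end (apply 1% monthly interest)): balance=$2015.34 total_interest=$165.34

Answer: 2015.34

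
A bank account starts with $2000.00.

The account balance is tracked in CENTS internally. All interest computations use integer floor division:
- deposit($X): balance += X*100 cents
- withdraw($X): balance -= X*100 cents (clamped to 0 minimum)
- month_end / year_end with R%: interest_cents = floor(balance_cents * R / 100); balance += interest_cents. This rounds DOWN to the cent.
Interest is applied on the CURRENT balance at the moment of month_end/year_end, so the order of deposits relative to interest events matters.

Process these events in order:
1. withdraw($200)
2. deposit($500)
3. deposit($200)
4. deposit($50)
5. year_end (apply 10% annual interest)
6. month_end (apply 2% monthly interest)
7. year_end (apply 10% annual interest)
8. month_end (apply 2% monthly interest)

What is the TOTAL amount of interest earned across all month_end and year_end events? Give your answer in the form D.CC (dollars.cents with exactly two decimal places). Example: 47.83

After 1 (withdraw($200)): balance=$1800.00 total_interest=$0.00
After 2 (deposit($500)): balance=$2300.00 total_interest=$0.00
After 3 (deposit($200)): balance=$2500.00 total_interest=$0.00
After 4 (deposit($50)): balance=$2550.00 total_interest=$0.00
After 5 (year_end (apply 10% annual interest)): balance=$2805.00 total_interest=$255.00
After 6 (month_end (apply 2% monthly interest)): balance=$2861.10 total_interest=$311.10
After 7 (year_end (apply 10% annual interest)): balance=$3147.21 total_interest=$597.21
After 8 (month_end (apply 2% monthly interest)): balance=$3210.15 total_interest=$660.15

Answer: 660.15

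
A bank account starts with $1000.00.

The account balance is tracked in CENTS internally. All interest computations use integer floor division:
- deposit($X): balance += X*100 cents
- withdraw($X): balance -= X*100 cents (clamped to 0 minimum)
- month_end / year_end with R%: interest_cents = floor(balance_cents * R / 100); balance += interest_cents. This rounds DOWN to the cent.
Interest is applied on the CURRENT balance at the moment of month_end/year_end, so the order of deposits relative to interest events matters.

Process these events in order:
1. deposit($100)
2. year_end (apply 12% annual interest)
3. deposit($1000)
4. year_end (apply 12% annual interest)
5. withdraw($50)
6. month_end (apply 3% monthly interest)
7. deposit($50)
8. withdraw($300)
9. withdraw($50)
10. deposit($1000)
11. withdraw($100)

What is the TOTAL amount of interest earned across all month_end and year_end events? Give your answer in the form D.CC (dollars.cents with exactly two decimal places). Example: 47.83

Answer: 473.33

Derivation:
After 1 (deposit($100)): balance=$1100.00 total_interest=$0.00
After 2 (year_end (apply 12% annual interest)): balance=$1232.00 total_interest=$132.00
After 3 (deposit($1000)): balance=$2232.00 total_interest=$132.00
After 4 (year_end (apply 12% annual interest)): balance=$2499.84 total_interest=$399.84
After 5 (withdraw($50)): balance=$2449.84 total_interest=$399.84
After 6 (month_end (apply 3% monthly interest)): balance=$2523.33 total_interest=$473.33
After 7 (deposit($50)): balance=$2573.33 total_interest=$473.33
After 8 (withdraw($300)): balance=$2273.33 total_interest=$473.33
After 9 (withdraw($50)): balance=$2223.33 total_interest=$473.33
After 10 (deposit($1000)): balance=$3223.33 total_interest=$473.33
After 11 (withdraw($100)): balance=$3123.33 total_interest=$473.33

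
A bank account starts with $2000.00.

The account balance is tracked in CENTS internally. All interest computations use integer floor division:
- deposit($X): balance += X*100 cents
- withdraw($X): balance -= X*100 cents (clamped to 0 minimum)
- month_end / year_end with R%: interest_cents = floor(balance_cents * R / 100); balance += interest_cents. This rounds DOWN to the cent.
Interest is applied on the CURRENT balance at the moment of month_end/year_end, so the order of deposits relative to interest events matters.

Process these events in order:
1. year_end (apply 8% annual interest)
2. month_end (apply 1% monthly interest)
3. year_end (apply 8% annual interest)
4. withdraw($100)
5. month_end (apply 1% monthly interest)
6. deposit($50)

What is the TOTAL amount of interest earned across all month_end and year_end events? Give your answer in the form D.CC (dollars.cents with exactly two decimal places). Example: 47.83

Answer: 378.68

Derivation:
After 1 (year_end (apply 8% annual interest)): balance=$2160.00 total_interest=$160.00
After 2 (month_end (apply 1% monthly interest)): balance=$2181.60 total_interest=$181.60
After 3 (year_end (apply 8% annual interest)): balance=$2356.12 total_interest=$356.12
After 4 (withdraw($100)): balance=$2256.12 total_interest=$356.12
After 5 (month_end (apply 1% monthly interest)): balance=$2278.68 total_interest=$378.68
After 6 (deposit($50)): balance=$2328.68 total_interest=$378.68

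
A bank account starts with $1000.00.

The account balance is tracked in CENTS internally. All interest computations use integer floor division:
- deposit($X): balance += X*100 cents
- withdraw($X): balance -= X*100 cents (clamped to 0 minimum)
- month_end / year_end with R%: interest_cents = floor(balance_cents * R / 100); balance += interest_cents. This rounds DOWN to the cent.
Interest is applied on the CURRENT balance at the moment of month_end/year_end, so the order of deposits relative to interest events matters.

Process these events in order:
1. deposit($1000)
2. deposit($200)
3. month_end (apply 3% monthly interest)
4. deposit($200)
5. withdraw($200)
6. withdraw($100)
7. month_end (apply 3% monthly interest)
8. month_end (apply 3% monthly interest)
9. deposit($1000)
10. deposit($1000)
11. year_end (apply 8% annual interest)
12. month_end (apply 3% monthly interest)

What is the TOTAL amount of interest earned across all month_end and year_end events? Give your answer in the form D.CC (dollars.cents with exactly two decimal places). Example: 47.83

After 1 (deposit($1000)): balance=$2000.00 total_interest=$0.00
After 2 (deposit($200)): balance=$2200.00 total_interest=$0.00
After 3 (month_end (apply 3% monthly interest)): balance=$2266.00 total_interest=$66.00
After 4 (deposit($200)): balance=$2466.00 total_interest=$66.00
After 5 (withdraw($200)): balance=$2266.00 total_interest=$66.00
After 6 (withdraw($100)): balance=$2166.00 total_interest=$66.00
After 7 (month_end (apply 3% monthly interest)): balance=$2230.98 total_interest=$130.98
After 8 (month_end (apply 3% monthly interest)): balance=$2297.90 total_interest=$197.90
After 9 (deposit($1000)): balance=$3297.90 total_interest=$197.90
After 10 (deposit($1000)): balance=$4297.90 total_interest=$197.90
After 11 (year_end (apply 8% annual interest)): balance=$4641.73 total_interest=$541.73
After 12 (month_end (apply 3% monthly interest)): balance=$4780.98 total_interest=$680.98

Answer: 680.98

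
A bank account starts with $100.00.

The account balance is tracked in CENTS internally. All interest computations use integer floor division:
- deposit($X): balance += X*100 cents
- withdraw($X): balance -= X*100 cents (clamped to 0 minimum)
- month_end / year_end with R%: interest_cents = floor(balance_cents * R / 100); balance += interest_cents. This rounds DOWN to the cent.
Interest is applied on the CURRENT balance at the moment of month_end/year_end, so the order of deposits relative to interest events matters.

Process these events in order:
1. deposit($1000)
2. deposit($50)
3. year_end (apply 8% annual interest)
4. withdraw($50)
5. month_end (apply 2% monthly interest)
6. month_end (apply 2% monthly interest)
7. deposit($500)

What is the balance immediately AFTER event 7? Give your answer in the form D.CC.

After 1 (deposit($1000)): balance=$1100.00 total_interest=$0.00
After 2 (deposit($50)): balance=$1150.00 total_interest=$0.00
After 3 (year_end (apply 8% annual interest)): balance=$1242.00 total_interest=$92.00
After 4 (withdraw($50)): balance=$1192.00 total_interest=$92.00
After 5 (month_end (apply 2% monthly interest)): balance=$1215.84 total_interest=$115.84
After 6 (month_end (apply 2% monthly interest)): balance=$1240.15 total_interest=$140.15
After 7 (deposit($500)): balance=$1740.15 total_interest=$140.15

Answer: 1740.15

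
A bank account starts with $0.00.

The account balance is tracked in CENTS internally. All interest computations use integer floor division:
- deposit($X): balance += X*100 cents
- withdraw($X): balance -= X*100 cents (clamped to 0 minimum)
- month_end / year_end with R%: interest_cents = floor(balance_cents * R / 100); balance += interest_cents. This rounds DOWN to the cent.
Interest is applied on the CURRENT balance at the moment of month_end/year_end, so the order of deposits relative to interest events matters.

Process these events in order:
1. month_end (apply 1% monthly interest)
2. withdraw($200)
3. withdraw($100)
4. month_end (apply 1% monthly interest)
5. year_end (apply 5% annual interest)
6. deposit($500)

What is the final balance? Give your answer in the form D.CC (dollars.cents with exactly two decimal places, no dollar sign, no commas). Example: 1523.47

After 1 (month_end (apply 1% monthly interest)): balance=$0.00 total_interest=$0.00
After 2 (withdraw($200)): balance=$0.00 total_interest=$0.00
After 3 (withdraw($100)): balance=$0.00 total_interest=$0.00
After 4 (month_end (apply 1% monthly interest)): balance=$0.00 total_interest=$0.00
After 5 (year_end (apply 5% annual interest)): balance=$0.00 total_interest=$0.00
After 6 (deposit($500)): balance=$500.00 total_interest=$0.00

Answer: 500.00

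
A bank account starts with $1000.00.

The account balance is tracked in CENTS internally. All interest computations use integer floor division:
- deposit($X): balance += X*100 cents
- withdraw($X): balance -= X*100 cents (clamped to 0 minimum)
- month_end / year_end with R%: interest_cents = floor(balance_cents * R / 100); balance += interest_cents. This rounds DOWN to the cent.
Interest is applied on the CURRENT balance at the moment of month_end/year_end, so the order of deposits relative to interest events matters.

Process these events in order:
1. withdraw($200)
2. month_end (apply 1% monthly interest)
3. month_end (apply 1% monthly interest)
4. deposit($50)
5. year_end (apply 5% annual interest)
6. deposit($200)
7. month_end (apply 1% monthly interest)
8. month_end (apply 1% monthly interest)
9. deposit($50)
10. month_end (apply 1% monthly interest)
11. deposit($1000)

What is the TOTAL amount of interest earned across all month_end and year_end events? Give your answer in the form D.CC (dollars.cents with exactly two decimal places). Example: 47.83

Answer: 93.48

Derivation:
After 1 (withdraw($200)): balance=$800.00 total_interest=$0.00
After 2 (month_end (apply 1% monthly interest)): balance=$808.00 total_interest=$8.00
After 3 (month_end (apply 1% monthly interest)): balance=$816.08 total_interest=$16.08
After 4 (deposit($50)): balance=$866.08 total_interest=$16.08
After 5 (year_end (apply 5% annual interest)): balance=$909.38 total_interest=$59.38
After 6 (deposit($200)): balance=$1109.38 total_interest=$59.38
After 7 (month_end (apply 1% monthly interest)): balance=$1120.47 total_interest=$70.47
After 8 (month_end (apply 1% monthly interest)): balance=$1131.67 total_interest=$81.67
After 9 (deposit($50)): balance=$1181.67 total_interest=$81.67
After 10 (month_end (apply 1% monthly interest)): balance=$1193.48 total_interest=$93.48
After 11 (deposit($1000)): balance=$2193.48 total_interest=$93.48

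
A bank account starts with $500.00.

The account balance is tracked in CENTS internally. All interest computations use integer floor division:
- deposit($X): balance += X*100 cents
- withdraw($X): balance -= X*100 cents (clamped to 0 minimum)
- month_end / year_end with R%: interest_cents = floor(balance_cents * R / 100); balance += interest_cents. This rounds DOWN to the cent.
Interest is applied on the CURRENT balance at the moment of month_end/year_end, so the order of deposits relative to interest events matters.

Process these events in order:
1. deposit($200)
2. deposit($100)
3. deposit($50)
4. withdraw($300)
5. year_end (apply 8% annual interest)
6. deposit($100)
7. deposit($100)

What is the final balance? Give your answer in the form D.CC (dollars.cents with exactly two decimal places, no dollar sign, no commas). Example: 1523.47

After 1 (deposit($200)): balance=$700.00 total_interest=$0.00
After 2 (deposit($100)): balance=$800.00 total_interest=$0.00
After 3 (deposit($50)): balance=$850.00 total_interest=$0.00
After 4 (withdraw($300)): balance=$550.00 total_interest=$0.00
After 5 (year_end (apply 8% annual interest)): balance=$594.00 total_interest=$44.00
After 6 (deposit($100)): balance=$694.00 total_interest=$44.00
After 7 (deposit($100)): balance=$794.00 total_interest=$44.00

Answer: 794.00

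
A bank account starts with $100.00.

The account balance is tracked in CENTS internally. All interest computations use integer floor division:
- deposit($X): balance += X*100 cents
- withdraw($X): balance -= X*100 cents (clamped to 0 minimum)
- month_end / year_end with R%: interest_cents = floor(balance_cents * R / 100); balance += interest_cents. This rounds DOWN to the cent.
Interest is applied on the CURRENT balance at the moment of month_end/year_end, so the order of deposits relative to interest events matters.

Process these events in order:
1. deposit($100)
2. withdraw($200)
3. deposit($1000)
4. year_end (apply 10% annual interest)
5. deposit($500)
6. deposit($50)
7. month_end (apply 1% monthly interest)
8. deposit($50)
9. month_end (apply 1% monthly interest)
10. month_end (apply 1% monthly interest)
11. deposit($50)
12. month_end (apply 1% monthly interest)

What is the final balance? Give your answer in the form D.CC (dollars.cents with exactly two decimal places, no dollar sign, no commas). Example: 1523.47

After 1 (deposit($100)): balance=$200.00 total_interest=$0.00
After 2 (withdraw($200)): balance=$0.00 total_interest=$0.00
After 3 (deposit($1000)): balance=$1000.00 total_interest=$0.00
After 4 (year_end (apply 10% annual interest)): balance=$1100.00 total_interest=$100.00
After 5 (deposit($500)): balance=$1600.00 total_interest=$100.00
After 6 (deposit($50)): balance=$1650.00 total_interest=$100.00
After 7 (month_end (apply 1% monthly interest)): balance=$1666.50 total_interest=$116.50
After 8 (deposit($50)): balance=$1716.50 total_interest=$116.50
After 9 (month_end (apply 1% monthly interest)): balance=$1733.66 total_interest=$133.66
After 10 (month_end (apply 1% monthly interest)): balance=$1750.99 total_interest=$150.99
After 11 (deposit($50)): balance=$1800.99 total_interest=$150.99
After 12 (month_end (apply 1% monthly interest)): balance=$1818.99 total_interest=$168.99

Answer: 1818.99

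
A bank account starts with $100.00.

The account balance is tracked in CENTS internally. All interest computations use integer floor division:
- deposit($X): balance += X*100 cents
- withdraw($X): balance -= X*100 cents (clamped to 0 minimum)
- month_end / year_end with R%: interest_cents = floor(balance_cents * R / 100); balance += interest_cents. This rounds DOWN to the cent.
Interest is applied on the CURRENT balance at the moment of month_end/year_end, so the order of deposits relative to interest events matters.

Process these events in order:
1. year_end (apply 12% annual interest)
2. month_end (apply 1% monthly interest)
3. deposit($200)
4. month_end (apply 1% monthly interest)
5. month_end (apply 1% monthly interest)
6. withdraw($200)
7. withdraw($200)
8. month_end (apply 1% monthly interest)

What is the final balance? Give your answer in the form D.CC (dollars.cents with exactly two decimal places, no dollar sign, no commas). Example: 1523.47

After 1 (year_end (apply 12% annual interest)): balance=$112.00 total_interest=$12.00
After 2 (month_end (apply 1% monthly interest)): balance=$113.12 total_interest=$13.12
After 3 (deposit($200)): balance=$313.12 total_interest=$13.12
After 4 (month_end (apply 1% monthly interest)): balance=$316.25 total_interest=$16.25
After 5 (month_end (apply 1% monthly interest)): balance=$319.41 total_interest=$19.41
After 6 (withdraw($200)): balance=$119.41 total_interest=$19.41
After 7 (withdraw($200)): balance=$0.00 total_interest=$19.41
After 8 (month_end (apply 1% monthly interest)): balance=$0.00 total_interest=$19.41

Answer: 0.00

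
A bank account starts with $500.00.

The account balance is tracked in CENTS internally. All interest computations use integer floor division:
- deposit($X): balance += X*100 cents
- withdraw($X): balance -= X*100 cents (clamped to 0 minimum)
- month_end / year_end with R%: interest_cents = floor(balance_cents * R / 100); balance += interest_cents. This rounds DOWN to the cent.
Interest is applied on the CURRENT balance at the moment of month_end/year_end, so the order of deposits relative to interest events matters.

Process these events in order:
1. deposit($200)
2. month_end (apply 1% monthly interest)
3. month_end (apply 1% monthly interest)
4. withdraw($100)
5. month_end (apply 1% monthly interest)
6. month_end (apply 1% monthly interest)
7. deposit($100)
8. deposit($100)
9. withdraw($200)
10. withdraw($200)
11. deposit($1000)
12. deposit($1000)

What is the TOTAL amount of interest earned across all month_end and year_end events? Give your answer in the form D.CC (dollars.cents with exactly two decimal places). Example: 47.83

After 1 (deposit($200)): balance=$700.00 total_interest=$0.00
After 2 (month_end (apply 1% monthly interest)): balance=$707.00 total_interest=$7.00
After 3 (month_end (apply 1% monthly interest)): balance=$714.07 total_interest=$14.07
After 4 (withdraw($100)): balance=$614.07 total_interest=$14.07
After 5 (month_end (apply 1% monthly interest)): balance=$620.21 total_interest=$20.21
After 6 (month_end (apply 1% monthly interest)): balance=$626.41 total_interest=$26.41
After 7 (deposit($100)): balance=$726.41 total_interest=$26.41
After 8 (deposit($100)): balance=$826.41 total_interest=$26.41
After 9 (withdraw($200)): balance=$626.41 total_interest=$26.41
After 10 (withdraw($200)): balance=$426.41 total_interest=$26.41
After 11 (deposit($1000)): balance=$1426.41 total_interest=$26.41
After 12 (deposit($1000)): balance=$2426.41 total_interest=$26.41

Answer: 26.41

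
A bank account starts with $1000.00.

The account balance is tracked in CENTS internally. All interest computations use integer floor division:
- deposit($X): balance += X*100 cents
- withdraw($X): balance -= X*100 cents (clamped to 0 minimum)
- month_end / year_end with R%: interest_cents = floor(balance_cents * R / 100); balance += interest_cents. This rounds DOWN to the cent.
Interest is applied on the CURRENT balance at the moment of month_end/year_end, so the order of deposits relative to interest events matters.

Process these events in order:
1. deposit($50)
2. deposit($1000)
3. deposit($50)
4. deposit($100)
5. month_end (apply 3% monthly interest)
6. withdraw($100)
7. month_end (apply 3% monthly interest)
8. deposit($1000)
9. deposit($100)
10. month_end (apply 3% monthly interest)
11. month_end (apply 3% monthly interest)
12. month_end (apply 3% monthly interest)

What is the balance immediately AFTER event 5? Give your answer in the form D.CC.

After 1 (deposit($50)): balance=$1050.00 total_interest=$0.00
After 2 (deposit($1000)): balance=$2050.00 total_interest=$0.00
After 3 (deposit($50)): balance=$2100.00 total_interest=$0.00
After 4 (deposit($100)): balance=$2200.00 total_interest=$0.00
After 5 (month_end (apply 3% monthly interest)): balance=$2266.00 total_interest=$66.00

Answer: 2266.00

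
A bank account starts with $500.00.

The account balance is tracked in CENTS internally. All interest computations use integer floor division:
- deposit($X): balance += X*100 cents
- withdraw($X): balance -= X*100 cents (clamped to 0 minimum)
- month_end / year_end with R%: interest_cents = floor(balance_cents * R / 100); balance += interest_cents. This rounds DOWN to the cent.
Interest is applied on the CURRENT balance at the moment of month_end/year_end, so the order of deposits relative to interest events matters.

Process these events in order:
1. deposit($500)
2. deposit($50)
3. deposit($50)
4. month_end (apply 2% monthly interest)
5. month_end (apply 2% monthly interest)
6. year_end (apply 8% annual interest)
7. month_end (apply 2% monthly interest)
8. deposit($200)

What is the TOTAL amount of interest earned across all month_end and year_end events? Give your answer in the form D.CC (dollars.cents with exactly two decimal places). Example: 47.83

After 1 (deposit($500)): balance=$1000.00 total_interest=$0.00
After 2 (deposit($50)): balance=$1050.00 total_interest=$0.00
After 3 (deposit($50)): balance=$1100.00 total_interest=$0.00
After 4 (month_end (apply 2% monthly interest)): balance=$1122.00 total_interest=$22.00
After 5 (month_end (apply 2% monthly interest)): balance=$1144.44 total_interest=$44.44
After 6 (year_end (apply 8% annual interest)): balance=$1235.99 total_interest=$135.99
After 7 (month_end (apply 2% monthly interest)): balance=$1260.70 total_interest=$160.70
After 8 (deposit($200)): balance=$1460.70 total_interest=$160.70

Answer: 160.70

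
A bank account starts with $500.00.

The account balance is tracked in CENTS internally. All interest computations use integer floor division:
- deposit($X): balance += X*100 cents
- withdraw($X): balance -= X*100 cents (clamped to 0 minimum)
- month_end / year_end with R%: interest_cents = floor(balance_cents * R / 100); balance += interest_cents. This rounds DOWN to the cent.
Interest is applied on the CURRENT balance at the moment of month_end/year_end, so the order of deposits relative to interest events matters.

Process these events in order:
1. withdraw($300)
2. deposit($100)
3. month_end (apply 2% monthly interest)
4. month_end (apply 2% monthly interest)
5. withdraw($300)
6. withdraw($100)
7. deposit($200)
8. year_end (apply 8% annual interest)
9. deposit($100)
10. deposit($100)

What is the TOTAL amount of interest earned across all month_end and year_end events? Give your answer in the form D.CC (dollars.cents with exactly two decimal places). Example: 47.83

After 1 (withdraw($300)): balance=$200.00 total_interest=$0.00
After 2 (deposit($100)): balance=$300.00 total_interest=$0.00
After 3 (month_end (apply 2% monthly interest)): balance=$306.00 total_interest=$6.00
After 4 (month_end (apply 2% monthly interest)): balance=$312.12 total_interest=$12.12
After 5 (withdraw($300)): balance=$12.12 total_interest=$12.12
After 6 (withdraw($100)): balance=$0.00 total_interest=$12.12
After 7 (deposit($200)): balance=$200.00 total_interest=$12.12
After 8 (year_end (apply 8% annual interest)): balance=$216.00 total_interest=$28.12
After 9 (deposit($100)): balance=$316.00 total_interest=$28.12
After 10 (deposit($100)): balance=$416.00 total_interest=$28.12

Answer: 28.12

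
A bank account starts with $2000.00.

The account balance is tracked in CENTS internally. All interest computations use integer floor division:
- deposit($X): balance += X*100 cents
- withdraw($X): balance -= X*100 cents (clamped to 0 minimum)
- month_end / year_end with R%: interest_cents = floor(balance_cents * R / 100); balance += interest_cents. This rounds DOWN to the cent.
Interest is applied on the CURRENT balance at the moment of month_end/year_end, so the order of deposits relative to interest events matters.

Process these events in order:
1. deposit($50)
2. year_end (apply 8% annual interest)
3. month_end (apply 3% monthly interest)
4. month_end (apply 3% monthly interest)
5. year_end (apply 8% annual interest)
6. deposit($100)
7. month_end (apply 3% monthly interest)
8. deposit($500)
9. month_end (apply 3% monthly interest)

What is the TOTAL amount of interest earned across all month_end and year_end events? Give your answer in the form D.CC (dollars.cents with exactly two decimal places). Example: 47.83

After 1 (deposit($50)): balance=$2050.00 total_interest=$0.00
After 2 (year_end (apply 8% annual interest)): balance=$2214.00 total_interest=$164.00
After 3 (month_end (apply 3% monthly interest)): balance=$2280.42 total_interest=$230.42
After 4 (month_end (apply 3% monthly interest)): balance=$2348.83 total_interest=$298.83
After 5 (year_end (apply 8% annual interest)): balance=$2536.73 total_interest=$486.73
After 6 (deposit($100)): balance=$2636.73 total_interest=$486.73
After 7 (month_end (apply 3% monthly interest)): balance=$2715.83 total_interest=$565.83
After 8 (deposit($500)): balance=$3215.83 total_interest=$565.83
After 9 (month_end (apply 3% monthly interest)): balance=$3312.30 total_interest=$662.30

Answer: 662.30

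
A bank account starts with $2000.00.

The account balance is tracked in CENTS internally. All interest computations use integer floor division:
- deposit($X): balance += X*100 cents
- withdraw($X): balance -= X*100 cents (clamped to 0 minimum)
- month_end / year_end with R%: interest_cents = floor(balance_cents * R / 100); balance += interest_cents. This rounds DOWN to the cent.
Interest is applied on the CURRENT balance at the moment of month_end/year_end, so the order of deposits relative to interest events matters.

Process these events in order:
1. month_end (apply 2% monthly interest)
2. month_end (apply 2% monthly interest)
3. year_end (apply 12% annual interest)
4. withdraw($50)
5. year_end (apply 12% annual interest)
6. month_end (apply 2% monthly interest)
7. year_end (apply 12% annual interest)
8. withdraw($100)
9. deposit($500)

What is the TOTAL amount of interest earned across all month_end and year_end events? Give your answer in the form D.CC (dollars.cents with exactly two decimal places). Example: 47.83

After 1 (month_end (apply 2% monthly interest)): balance=$2040.00 total_interest=$40.00
After 2 (month_end (apply 2% monthly interest)): balance=$2080.80 total_interest=$80.80
After 3 (year_end (apply 12% annual interest)): balance=$2330.49 total_interest=$330.49
After 4 (withdraw($50)): balance=$2280.49 total_interest=$330.49
After 5 (year_end (apply 12% annual interest)): balance=$2554.14 total_interest=$604.14
After 6 (month_end (apply 2% monthly interest)): balance=$2605.22 total_interest=$655.22
After 7 (year_end (apply 12% annual interest)): balance=$2917.84 total_interest=$967.84
After 8 (withdraw($100)): balance=$2817.84 total_interest=$967.84
After 9 (deposit($500)): balance=$3317.84 total_interest=$967.84

Answer: 967.84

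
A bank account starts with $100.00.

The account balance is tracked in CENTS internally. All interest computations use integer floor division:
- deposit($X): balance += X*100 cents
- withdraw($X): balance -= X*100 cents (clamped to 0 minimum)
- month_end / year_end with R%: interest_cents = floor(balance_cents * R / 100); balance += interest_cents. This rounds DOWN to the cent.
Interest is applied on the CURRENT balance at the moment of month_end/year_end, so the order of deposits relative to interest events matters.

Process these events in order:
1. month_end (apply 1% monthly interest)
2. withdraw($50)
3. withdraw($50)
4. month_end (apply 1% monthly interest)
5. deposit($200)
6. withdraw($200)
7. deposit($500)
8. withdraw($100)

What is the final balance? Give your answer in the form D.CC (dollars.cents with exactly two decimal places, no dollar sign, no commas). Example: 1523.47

After 1 (month_end (apply 1% monthly interest)): balance=$101.00 total_interest=$1.00
After 2 (withdraw($50)): balance=$51.00 total_interest=$1.00
After 3 (withdraw($50)): balance=$1.00 total_interest=$1.00
After 4 (month_end (apply 1% monthly interest)): balance=$1.01 total_interest=$1.01
After 5 (deposit($200)): balance=$201.01 total_interest=$1.01
After 6 (withdraw($200)): balance=$1.01 total_interest=$1.01
After 7 (deposit($500)): balance=$501.01 total_interest=$1.01
After 8 (withdraw($100)): balance=$401.01 total_interest=$1.01

Answer: 401.01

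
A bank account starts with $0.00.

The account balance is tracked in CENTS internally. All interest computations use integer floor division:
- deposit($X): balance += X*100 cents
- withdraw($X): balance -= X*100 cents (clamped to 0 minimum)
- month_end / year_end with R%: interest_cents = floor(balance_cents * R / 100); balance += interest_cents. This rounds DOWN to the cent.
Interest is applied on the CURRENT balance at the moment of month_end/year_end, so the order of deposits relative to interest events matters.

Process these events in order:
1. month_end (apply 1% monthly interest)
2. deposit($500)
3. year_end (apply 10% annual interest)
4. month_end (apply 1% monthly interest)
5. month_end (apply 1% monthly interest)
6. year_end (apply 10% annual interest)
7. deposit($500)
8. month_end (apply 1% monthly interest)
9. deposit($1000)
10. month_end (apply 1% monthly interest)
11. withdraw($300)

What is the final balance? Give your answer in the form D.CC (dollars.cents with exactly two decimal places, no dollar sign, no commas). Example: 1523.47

After 1 (month_end (apply 1% monthly interest)): balance=$0.00 total_interest=$0.00
After 2 (deposit($500)): balance=$500.00 total_interest=$0.00
After 3 (year_end (apply 10% annual interest)): balance=$550.00 total_interest=$50.00
After 4 (month_end (apply 1% monthly interest)): balance=$555.50 total_interest=$55.50
After 5 (month_end (apply 1% monthly interest)): balance=$561.05 total_interest=$61.05
After 6 (year_end (apply 10% annual interest)): balance=$617.15 total_interest=$117.15
After 7 (deposit($500)): balance=$1117.15 total_interest=$117.15
After 8 (month_end (apply 1% monthly interest)): balance=$1128.32 total_interest=$128.32
After 9 (deposit($1000)): balance=$2128.32 total_interest=$128.32
After 10 (month_end (apply 1% monthly interest)): balance=$2149.60 total_interest=$149.60
After 11 (withdraw($300)): balance=$1849.60 total_interest=$149.60

Answer: 1849.60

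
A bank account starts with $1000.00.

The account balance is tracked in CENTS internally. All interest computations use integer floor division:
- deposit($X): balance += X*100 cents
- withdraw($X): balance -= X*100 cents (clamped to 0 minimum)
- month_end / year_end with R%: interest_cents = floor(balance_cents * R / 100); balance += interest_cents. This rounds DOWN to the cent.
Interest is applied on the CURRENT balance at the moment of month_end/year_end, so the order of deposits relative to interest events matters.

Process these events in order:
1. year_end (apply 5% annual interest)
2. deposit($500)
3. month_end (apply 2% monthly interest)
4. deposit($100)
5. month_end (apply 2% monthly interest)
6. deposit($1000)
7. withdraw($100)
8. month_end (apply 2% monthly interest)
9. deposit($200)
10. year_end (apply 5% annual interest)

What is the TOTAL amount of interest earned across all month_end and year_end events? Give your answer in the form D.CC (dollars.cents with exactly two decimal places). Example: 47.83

After 1 (year_end (apply 5% annual interest)): balance=$1050.00 total_interest=$50.00
After 2 (deposit($500)): balance=$1550.00 total_interest=$50.00
After 3 (month_end (apply 2% monthly interest)): balance=$1581.00 total_interest=$81.00
After 4 (deposit($100)): balance=$1681.00 total_interest=$81.00
After 5 (month_end (apply 2% monthly interest)): balance=$1714.62 total_interest=$114.62
After 6 (deposit($1000)): balance=$2714.62 total_interest=$114.62
After 7 (withdraw($100)): balance=$2614.62 total_interest=$114.62
After 8 (month_end (apply 2% monthly interest)): balance=$2666.91 total_interest=$166.91
After 9 (deposit($200)): balance=$2866.91 total_interest=$166.91
After 10 (year_end (apply 5% annual interest)): balance=$3010.25 total_interest=$310.25

Answer: 310.25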